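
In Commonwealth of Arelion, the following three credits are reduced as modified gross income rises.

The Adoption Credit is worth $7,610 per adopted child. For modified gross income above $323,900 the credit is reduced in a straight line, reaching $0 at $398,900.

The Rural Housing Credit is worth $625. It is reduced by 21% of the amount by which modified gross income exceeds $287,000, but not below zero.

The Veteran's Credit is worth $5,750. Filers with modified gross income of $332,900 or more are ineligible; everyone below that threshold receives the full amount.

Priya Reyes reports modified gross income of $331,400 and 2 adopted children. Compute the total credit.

Adoption Credit: base = 2 × $7,610 = $15,220. $331,400 is $7,500 into a $75,000 phase-out range, leaving 67,500/75,000 of the credit: $15,220 × 67,500/75,000 = $13,698.
Rural Housing Credit: 21% of the $44,400 excess over $287,000 is $9,324 ≥ base, so the credit is $0.
Veteran's Credit: $331,400 is below the $332,900 cutoff, so the full $5,750 applies.
Total: $13,698 + $0 + $5,750 = $19,448.

$19,448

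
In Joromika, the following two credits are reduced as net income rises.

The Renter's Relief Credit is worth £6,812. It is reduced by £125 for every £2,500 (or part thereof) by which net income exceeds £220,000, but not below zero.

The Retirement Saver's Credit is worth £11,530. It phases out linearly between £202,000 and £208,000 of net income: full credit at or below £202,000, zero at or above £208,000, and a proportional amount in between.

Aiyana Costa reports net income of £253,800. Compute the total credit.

Renter's Relief Credit: income exceeds £220,000 by £33,800, which is 14 full-or-partial £2,500 increments; reduction = 14 × £125 = £1,750, leaving £5,062.
Retirement Saver's Credit: £253,800 is at or above £208,000, so the credit is £0.
Total: £5,062 + £0 = £5,062.

£5,062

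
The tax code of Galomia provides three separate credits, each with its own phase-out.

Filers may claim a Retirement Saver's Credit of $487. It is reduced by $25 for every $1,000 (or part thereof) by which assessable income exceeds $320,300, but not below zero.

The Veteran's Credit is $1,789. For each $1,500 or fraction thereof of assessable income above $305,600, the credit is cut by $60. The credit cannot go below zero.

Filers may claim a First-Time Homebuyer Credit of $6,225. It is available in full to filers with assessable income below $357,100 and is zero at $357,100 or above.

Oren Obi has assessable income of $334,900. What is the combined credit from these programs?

$6,926

Retirement Saver's Credit: income exceeds $320,300 by $14,600, which is 15 full-or-partial $1,000 increments; reduction = 15 × $25 = $375, leaving $112.
Veteran's Credit: income exceeds $305,600 by $29,300, which is 20 full-or-partial $1,500 increments; reduction = 20 × $60 = $1,200, leaving $589.
First-Time Homebuyer Credit: $334,900 is below the $357,100 cutoff, so the full $6,225 applies.
Total: $112 + $589 + $6,225 = $6,926.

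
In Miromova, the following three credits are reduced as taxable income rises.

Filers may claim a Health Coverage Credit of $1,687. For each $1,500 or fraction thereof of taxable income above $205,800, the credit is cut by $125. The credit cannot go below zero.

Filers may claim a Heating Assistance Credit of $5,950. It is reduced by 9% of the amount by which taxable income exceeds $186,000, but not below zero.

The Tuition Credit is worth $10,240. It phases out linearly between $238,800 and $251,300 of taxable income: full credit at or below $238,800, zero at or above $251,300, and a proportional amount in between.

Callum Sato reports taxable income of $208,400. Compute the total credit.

$15,611

Health Coverage Credit: income exceeds $205,800 by $2,600, which is 2 full-or-partial $1,500 increments; reduction = 2 × $125 = $250, leaving $1,437.
Heating Assistance Credit: 9% of the $22,400 excess over $186,000 is $2,016; credit = $5,950 − $2,016 = $3,934.
Tuition Credit: $208,400 is at or below the $238,800 threshold, so the full $10,240 applies.
Total: $1,437 + $3,934 + $10,240 = $15,611.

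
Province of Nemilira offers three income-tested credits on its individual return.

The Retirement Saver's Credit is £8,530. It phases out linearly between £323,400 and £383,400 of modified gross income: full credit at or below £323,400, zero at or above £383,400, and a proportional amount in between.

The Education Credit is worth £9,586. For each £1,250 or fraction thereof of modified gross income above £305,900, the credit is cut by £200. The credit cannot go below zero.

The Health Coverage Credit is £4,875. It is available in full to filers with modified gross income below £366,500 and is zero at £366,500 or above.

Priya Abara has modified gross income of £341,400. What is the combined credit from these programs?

Retirement Saver's Credit: £341,400 is £18,000 into a £60,000 phase-out range, leaving 42,000/60,000 of the credit: £8,530 × 42,000/60,000 = £5,971.
Education Credit: income exceeds £305,900 by £35,500, which is 29 full-or-partial £1,250 increments; reduction = 29 × £200 = £5,800, leaving £3,786.
Health Coverage Credit: £341,400 is below the £366,500 cutoff, so the full £4,875 applies.
Total: £5,971 + £3,786 + £4,875 = £14,632.

£14,632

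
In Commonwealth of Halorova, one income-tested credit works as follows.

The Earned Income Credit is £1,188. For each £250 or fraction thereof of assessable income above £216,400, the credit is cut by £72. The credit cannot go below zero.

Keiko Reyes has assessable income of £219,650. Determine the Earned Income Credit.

£252

Earned Income Credit: income exceeds £216,400 by £3,250, which is 13 full-or-partial £250 increments; reduction = 13 × £72 = £936, leaving £252.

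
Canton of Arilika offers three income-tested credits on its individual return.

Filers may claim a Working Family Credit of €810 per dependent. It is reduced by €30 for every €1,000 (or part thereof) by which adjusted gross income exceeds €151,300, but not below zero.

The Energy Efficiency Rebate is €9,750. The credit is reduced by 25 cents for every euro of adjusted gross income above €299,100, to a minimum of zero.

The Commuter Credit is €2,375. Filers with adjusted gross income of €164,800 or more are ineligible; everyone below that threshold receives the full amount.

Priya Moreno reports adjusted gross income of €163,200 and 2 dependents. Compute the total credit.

€13,385

Working Family Credit: base = 2 × €810 = €1,620. income exceeds €151,300 by €11,900, which is 12 full-or-partial €1,000 increments; reduction = 12 × €30 = €360, leaving €1,260.
Energy Efficiency Rebate: €163,200 is at or below the €299,100 threshold, so the full €9,750 applies.
Commuter Credit: €163,200 is below the €164,800 cutoff, so the full €2,375 applies.
Total: €1,260 + €9,750 + €2,375 = €13,385.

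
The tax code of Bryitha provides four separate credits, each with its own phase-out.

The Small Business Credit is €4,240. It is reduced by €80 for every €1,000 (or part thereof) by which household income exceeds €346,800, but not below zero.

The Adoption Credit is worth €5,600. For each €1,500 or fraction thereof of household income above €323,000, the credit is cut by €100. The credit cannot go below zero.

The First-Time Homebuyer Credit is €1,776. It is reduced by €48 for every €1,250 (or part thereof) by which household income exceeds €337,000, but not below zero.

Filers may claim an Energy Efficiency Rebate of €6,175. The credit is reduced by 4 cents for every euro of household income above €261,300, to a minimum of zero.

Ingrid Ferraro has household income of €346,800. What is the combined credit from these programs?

Small Business Credit: €346,800 is at or below the €346,800 threshold, so the full €4,240 applies.
Adoption Credit: income exceeds €323,000 by €23,800, which is 16 full-or-partial €1,500 increments; reduction = 16 × €100 = €1,600, leaving €4,000.
First-Time Homebuyer Credit: income exceeds €337,000 by €9,800, which is 8 full-or-partial €1,250 increments; reduction = 8 × €48 = €384, leaving €1,392.
Energy Efficiency Rebate: 4% of the €85,500 excess over €261,300 is €3,420; credit = €6,175 − €3,420 = €2,755.
Total: €4,240 + €4,000 + €1,392 + €2,755 = €12,387.

€12,387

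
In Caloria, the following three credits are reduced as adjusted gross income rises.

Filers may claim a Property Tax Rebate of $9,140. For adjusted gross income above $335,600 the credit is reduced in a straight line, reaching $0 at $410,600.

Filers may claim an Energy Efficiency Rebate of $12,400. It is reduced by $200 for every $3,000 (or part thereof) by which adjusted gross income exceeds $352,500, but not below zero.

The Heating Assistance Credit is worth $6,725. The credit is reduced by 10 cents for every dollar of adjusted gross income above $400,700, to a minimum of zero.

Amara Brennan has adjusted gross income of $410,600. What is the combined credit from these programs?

Property Tax Rebate: $410,600 is at or above $410,600, so the credit is $0.
Energy Efficiency Rebate: income exceeds $352,500 by $58,100, which is 20 full-or-partial $3,000 increments; reduction = 20 × $200 = $4,000, leaving $8,400.
Heating Assistance Credit: 10% of the $9,900 excess over $400,700 is $990; credit = $6,725 − $990 = $5,735.
Total: $0 + $8,400 + $5,735 = $14,135.

$14,135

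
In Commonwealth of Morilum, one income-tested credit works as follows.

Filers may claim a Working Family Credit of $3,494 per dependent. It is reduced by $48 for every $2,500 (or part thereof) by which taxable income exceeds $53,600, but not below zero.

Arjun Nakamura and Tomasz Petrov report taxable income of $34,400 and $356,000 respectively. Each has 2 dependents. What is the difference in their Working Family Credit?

Arjun ($34,400): Working Family Credit: base = 2 × $3,494 = $6,988. $34,400 is at or below the $53,600 threshold, so the full $6,988 applies.
Tomasz ($356,000): Working Family Credit: base = 2 × $3,494 = $6,988. income exceeds $53,600 by $302,400, which is 121 full-or-partial $2,500 increments; reduction = 121 × $48 = $5,808, leaving $1,180.
Difference: |$6,988 − $1,180| = $5,808.

$5,808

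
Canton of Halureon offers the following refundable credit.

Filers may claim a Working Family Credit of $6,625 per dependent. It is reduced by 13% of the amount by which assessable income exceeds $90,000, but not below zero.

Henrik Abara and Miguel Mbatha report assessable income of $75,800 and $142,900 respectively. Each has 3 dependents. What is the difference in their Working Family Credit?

$6,877

Henrik ($75,800): Working Family Credit: base = 3 × $6,625 = $19,875. $75,800 is at or below the $90,000 threshold, so the full $19,875 applies.
Miguel ($142,900): Working Family Credit: base = 3 × $6,625 = $19,875. 13% of the $52,900 excess over $90,000 is $6,877; credit = $19,875 − $6,877 = $12,998.
Difference: |$19,875 − $12,998| = $6,877.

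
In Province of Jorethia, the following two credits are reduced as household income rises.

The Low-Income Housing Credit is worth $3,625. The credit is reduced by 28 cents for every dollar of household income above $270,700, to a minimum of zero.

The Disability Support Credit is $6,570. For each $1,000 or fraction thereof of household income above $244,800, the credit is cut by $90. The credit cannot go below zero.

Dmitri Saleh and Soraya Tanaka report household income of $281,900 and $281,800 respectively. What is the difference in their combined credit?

$118

Dmitri ($281,900): Low-Income Housing Credit: 28% of the $11,200 excess over $270,700 is $3,136; credit = $3,625 − $3,136 = $489. Disability Support Credit: income exceeds $244,800 by $37,100, which is 38 full-or-partial $1,000 increments; reduction = 38 × $90 = $3,420, leaving $3,150. total $489 + $3,150 = $3,639
Soraya ($281,800): Low-Income Housing Credit: 28% of the $11,100 excess over $270,700 is $3,108; credit = $3,625 − $3,108 = $517. Disability Support Credit: income exceeds $244,800 by $37,000, which is 37 full-or-partial $1,000 increments; reduction = 37 × $90 = $3,330, leaving $3,240. total $517 + $3,240 = $3,757
Difference: |$3,639 − $3,757| = $118.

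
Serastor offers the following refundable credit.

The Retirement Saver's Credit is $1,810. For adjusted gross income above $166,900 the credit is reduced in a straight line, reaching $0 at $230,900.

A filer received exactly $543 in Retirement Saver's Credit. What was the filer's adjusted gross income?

$543 is 543/1,810 of the full $1,810, so 1,267/1,810 of the $64,000 range has been used: income = $166,900 + $64,000 × 1,267/1,810 = $211,700.

$211,700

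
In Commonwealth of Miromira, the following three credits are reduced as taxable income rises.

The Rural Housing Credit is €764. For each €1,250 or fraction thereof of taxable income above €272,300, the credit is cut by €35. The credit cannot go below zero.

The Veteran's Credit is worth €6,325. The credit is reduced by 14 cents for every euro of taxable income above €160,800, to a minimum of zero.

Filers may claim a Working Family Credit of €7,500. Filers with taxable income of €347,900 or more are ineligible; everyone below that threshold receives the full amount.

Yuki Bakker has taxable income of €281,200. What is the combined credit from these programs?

Rural Housing Credit: income exceeds €272,300 by €8,900, which is 8 full-or-partial €1,250 increments; reduction = 8 × €35 = €280, leaving €484.
Veteran's Credit: 14% of the €120,400 excess over €160,800 is €16,856 ≥ base, so the credit is €0.
Working Family Credit: €281,200 is below the €347,900 cutoff, so the full €7,500 applies.
Total: €484 + €0 + €7,500 = €7,984.

€7,984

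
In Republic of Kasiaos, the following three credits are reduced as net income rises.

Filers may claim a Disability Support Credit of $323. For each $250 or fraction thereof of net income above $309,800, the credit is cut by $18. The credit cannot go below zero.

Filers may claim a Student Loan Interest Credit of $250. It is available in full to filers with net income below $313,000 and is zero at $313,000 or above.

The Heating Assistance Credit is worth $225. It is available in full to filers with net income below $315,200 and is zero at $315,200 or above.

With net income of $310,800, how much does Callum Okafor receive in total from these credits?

$726

Disability Support Credit: income exceeds $309,800 by $1,000, which is 4 full-or-partial $250 increments; reduction = 4 × $18 = $72, leaving $251.
Student Loan Interest Credit: $310,800 is below the $313,000 cutoff, so the full $250 applies.
Heating Assistance Credit: $310,800 is below the $315,200 cutoff, so the full $225 applies.
Total: $251 + $250 + $225 = $726.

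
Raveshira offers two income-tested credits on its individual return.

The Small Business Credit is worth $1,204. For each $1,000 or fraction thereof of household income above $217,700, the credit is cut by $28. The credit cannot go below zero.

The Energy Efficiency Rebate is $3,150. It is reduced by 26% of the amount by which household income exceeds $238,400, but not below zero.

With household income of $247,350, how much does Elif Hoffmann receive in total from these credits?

$1,187

Small Business Credit: income exceeds $217,700 by $29,650, which is 30 full-or-partial $1,000 increments; reduction = 30 × $28 = $840, leaving $364.
Energy Efficiency Rebate: 26% of the $8,950 excess over $238,400 is $2,327; credit = $3,150 − $2,327 = $823.
Total: $364 + $823 = $1,187.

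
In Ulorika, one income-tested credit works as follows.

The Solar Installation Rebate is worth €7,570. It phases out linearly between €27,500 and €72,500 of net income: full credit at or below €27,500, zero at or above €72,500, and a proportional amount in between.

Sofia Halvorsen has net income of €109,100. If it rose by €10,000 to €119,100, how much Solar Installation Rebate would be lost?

At €109,100 — €109,100 is at or above €72,500, so the credit is €0.
At €119,100 — €119,100 is at or above €72,500, so the credit is €0.
Lost: €0 − €0 = €0.

€0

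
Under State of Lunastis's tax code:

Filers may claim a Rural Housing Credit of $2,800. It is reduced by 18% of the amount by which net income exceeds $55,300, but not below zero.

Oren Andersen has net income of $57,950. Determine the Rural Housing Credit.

Rural Housing Credit: 18% of the $2,650 excess over $55,300 is $477; credit = $2,800 − $477 = $2,323.

$2,323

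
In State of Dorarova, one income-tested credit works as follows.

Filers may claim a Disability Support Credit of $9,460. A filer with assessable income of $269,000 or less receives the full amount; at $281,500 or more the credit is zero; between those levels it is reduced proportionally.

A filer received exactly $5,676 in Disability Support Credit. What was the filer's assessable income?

$5,676 is 5,676/9,460 of the full $9,460, so 3,784/9,460 of the $12,500 range has been used: income = $269,000 + $12,500 × 3,784/9,460 = $274,000.

$274,000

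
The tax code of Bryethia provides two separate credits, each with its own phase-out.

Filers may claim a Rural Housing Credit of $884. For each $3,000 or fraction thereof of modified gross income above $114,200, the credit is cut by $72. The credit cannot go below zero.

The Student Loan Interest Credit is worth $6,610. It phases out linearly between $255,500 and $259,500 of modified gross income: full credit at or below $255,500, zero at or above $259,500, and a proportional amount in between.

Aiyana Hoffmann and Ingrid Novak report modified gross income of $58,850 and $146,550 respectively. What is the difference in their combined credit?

$792

Aiyana ($58,850): Rural Housing Credit: $58,850 is at or below the $114,200 threshold, so the full $884 applies. Student Loan Interest Credit: $58,850 is at or below the $255,500 threshold, so the full $6,610 applies. total $884 + $6,610 = $7,494
Ingrid ($146,550): Rural Housing Credit: income exceeds $114,200 by $32,350, which is 11 full-or-partial $3,000 increments; reduction = 11 × $72 = $792, leaving $92. Student Loan Interest Credit: $146,550 is at or below the $255,500 threshold, so the full $6,610 applies. total $92 + $6,610 = $6,702
Difference: |$7,494 − $6,702| = $792.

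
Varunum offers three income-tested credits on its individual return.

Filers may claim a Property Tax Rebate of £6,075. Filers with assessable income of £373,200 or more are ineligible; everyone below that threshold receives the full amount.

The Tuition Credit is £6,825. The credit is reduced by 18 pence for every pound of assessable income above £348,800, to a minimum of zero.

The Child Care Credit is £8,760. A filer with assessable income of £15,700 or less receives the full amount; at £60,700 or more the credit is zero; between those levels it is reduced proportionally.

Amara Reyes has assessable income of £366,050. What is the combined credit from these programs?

Property Tax Rebate: £366,050 is below the £373,200 cutoff, so the full £6,075 applies.
Tuition Credit: 18% of the £17,250 excess over £348,800 is £3,105; credit = £6,825 − £3,105 = £3,720.
Child Care Credit: £366,050 is at or above £60,700, so the credit is £0.
Total: £6,075 + £3,720 + £0 = £9,795.

£9,795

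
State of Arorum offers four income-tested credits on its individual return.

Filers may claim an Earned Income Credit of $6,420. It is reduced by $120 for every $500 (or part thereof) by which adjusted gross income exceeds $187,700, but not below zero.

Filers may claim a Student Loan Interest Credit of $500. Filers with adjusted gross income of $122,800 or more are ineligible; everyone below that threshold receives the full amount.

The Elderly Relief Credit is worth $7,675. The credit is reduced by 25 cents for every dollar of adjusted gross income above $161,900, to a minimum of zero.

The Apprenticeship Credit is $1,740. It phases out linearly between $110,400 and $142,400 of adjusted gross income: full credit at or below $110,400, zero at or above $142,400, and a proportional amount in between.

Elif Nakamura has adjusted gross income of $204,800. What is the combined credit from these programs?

$2,220

Earned Income Credit: income exceeds $187,700 by $17,100, which is 35 full-or-partial $500 increments; reduction = 35 × $120 = $4,200, leaving $2,220.
Student Loan Interest Credit: $204,800 meets or exceeds the $122,800 cutoff, so the credit is $0.
Elderly Relief Credit: 25% of the $42,900 excess over $161,900 is $10,725 ≥ base, so the credit is $0.
Apprenticeship Credit: $204,800 is at or above $142,400, so the credit is $0.
Total: $2,220 + $0 + $0 + $0 = $2,220.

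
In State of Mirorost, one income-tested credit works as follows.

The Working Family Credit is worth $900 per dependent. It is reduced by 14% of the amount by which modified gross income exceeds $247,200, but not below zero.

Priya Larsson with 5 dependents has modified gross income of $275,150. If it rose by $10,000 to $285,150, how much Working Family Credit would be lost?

At $275,150 — base = 5 × $900 = $4,500. 14% of the $27,950 excess over $247,200 is $3,913; credit = $4,500 − $3,913 = $587.
At $285,150 — base = 5 × $900 = $4,500. 14% of the $37,950 excess over $247,200 is $5,313 ≥ base, so the credit is $0.
Lost: $587 − $0 = $587.

$587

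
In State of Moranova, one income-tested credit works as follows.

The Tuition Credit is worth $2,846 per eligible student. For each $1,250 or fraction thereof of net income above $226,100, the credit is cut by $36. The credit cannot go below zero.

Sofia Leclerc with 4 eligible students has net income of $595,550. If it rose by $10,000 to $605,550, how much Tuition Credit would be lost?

At $595,550 — base = 4 × $2,846 = $11,384. income exceeds $226,100 by $369,450, which is 296 full-or-partial $1,250 increments; reduction = 296 × $36 = $10,656, leaving $728.
At $605,550 — base = 4 × $2,846 = $11,384. income exceeds $226,100 by $379,450, which is 304 full-or-partial $1,250 increments; reduction = 304 × $36 = $10,944, leaving $440.
Lost: $728 − $440 = $288.

$288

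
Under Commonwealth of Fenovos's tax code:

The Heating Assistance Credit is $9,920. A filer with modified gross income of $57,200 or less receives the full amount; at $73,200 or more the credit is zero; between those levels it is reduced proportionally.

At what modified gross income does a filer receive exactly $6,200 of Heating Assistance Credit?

$63,200

$6,200 is 6,200/9,920 of the full $9,920, so 3,720/9,920 of the $16,000 range has been used: income = $57,200 + $16,000 × 3,720/9,920 = $63,200.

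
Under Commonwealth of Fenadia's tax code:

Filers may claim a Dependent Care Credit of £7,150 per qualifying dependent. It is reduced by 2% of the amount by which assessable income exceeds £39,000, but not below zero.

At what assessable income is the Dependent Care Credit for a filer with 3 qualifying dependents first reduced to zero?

Full credit = 3 × £7,150 = £21,450.
The credit falls by 2% of each pound above £39,000, so it reaches zero when the excess is £21,450 / 2% = £1,072,500: income = £39,000 + £1,072,500 = £1,111,500.

£1,111,500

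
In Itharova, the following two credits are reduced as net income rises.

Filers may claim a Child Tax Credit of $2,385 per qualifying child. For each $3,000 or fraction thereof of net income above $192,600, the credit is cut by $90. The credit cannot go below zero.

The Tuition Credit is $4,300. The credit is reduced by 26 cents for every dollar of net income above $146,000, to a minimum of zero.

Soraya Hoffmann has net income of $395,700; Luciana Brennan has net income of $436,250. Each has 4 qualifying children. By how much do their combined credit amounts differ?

Soraya ($395,700): Child Tax Credit: base = 4 × $2,385 = $9,540. income exceeds $192,600 by $203,100, which is 68 full-or-partial $3,000 increments; reduction = 68 × $90 = $6,120, leaving $3,420. Tuition Credit: 26% of the $249,700 excess over $146,000 is $64,922 ≥ base, so the credit is $0. total $3,420 + $0 = $3,420
Luciana ($436,250): Child Tax Credit: base = 4 × $2,385 = $9,540. income exceeds $192,600 by $243,650, which is 82 full-or-partial $3,000 increments; reduction = 82 × $90 = $7,380, leaving $2,160. Tuition Credit: 26% of the $290,250 excess over $146,000 is $75,465 ≥ base, so the credit is $0. total $2,160 + $0 = $2,160
Difference: |$3,420 − $2,160| = $1,260.

$1,260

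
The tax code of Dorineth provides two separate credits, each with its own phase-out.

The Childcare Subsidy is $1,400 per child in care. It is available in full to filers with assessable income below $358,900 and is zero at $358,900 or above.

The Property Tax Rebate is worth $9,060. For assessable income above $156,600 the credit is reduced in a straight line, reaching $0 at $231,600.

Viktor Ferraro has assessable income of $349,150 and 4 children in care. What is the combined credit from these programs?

Childcare Subsidy: base = 4 × $1,400 = $5,600. $349,150 is below the $358,900 cutoff, so the full $5,600 applies.
Property Tax Rebate: $349,150 is at or above $231,600, so the credit is $0.
Total: $5,600 + $0 = $5,600.

$5,600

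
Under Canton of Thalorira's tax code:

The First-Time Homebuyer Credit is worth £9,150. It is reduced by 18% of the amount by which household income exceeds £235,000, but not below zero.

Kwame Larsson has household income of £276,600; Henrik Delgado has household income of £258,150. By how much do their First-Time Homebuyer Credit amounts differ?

Kwame (£276,600): First-Time Homebuyer Credit: 18% of the £41,600 excess over £235,000 is £7,488; credit = £9,150 − £7,488 = £1,662.
Henrik (£258,150): First-Time Homebuyer Credit: 18% of the £23,150 excess over £235,000 is £4,167; credit = £9,150 − £4,167 = £4,983.
Difference: |£1,662 − £4,983| = £3,321.

£3,321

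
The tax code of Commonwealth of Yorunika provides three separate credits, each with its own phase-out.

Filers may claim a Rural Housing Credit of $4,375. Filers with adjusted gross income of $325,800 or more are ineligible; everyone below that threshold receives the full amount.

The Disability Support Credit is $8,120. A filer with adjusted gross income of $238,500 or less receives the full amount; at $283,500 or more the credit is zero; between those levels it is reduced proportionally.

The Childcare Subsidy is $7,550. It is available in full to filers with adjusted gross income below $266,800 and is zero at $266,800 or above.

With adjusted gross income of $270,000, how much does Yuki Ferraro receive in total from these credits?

$6,811

Rural Housing Credit: $270,000 is below the $325,800 cutoff, so the full $4,375 applies.
Disability Support Credit: $270,000 is $31,500 into a $45,000 phase-out range, leaving 13,500/45,000 of the credit: $8,120 × 13,500/45,000 = $2,436.
Childcare Subsidy: $270,000 meets or exceeds the $266,800 cutoff, so the credit is $0.
Total: $4,375 + $2,436 + $0 = $6,811.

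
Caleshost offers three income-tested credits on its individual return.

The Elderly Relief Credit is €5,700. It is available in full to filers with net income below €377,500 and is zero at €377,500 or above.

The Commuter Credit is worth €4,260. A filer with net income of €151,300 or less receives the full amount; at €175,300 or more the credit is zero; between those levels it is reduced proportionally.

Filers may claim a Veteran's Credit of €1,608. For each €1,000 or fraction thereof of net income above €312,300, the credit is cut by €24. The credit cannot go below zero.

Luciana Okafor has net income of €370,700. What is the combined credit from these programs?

Elderly Relief Credit: €370,700 is below the €377,500 cutoff, so the full €5,700 applies.
Commuter Credit: €370,700 is at or above €175,300, so the credit is €0.
Veteran's Credit: income exceeds €312,300 by €58,400, which is 59 full-or-partial €1,000 increments; reduction = 59 × €24 = €1,416, leaving €192.
Total: €5,700 + €0 + €192 = €5,892.

€5,892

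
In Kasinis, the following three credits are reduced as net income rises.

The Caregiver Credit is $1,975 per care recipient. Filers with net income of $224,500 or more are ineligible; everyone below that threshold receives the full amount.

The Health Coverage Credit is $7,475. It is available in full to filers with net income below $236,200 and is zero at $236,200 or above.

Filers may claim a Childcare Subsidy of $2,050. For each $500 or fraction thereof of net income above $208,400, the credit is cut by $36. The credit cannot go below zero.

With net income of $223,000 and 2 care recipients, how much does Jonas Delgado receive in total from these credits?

$12,395

Caregiver Credit: base = 2 × $1,975 = $3,950. $223,000 is below the $224,500 cutoff, so the full $3,950 applies.
Health Coverage Credit: $223,000 is below the $236,200 cutoff, so the full $7,475 applies.
Childcare Subsidy: income exceeds $208,400 by $14,600, which is 30 full-or-partial $500 increments; reduction = 30 × $36 = $1,080, leaving $970.
Total: $3,950 + $7,475 + $970 = $12,395.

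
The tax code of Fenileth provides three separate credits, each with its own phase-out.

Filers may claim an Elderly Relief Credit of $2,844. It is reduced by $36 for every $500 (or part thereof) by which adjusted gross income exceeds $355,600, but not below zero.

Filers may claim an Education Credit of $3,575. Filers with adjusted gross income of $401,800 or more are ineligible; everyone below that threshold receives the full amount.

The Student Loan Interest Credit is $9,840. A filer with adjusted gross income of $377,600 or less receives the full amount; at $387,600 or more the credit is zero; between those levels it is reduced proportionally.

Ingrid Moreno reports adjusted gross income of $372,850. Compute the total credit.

Elderly Relief Credit: income exceeds $355,600 by $17,250, which is 35 full-or-partial $500 increments; reduction = 35 × $36 = $1,260, leaving $1,584.
Education Credit: $372,850 is below the $401,800 cutoff, so the full $3,575 applies.
Student Loan Interest Credit: $372,850 is at or below the $377,600 threshold, so the full $9,840 applies.
Total: $1,584 + $3,575 + $9,840 = $14,999.

$14,999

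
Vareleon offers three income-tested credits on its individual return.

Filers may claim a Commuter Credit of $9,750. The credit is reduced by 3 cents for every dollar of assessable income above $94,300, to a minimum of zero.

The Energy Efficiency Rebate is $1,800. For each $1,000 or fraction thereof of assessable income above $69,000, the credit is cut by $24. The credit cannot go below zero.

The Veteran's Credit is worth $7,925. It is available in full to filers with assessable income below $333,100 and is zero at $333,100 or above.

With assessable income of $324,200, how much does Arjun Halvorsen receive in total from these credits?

$10,778

Commuter Credit: 3% of the $229,900 excess over $94,300 is $6,897; credit = $9,750 − $6,897 = $2,853.
Energy Efficiency Rebate: income exceeds $69,000 by $255,200 → 256 increments × $24 = $6,144 ≥ base, so the credit is $0.
Veteran's Credit: $324,200 is below the $333,100 cutoff, so the full $7,925 applies.
Total: $2,853 + $0 + $7,925 = $10,778.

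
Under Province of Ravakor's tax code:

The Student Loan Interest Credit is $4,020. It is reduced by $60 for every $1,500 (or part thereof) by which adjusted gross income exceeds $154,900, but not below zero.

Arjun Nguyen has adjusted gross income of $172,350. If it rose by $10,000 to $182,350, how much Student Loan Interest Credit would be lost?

At $172,350 — income exceeds $154,900 by $17,450, which is 12 full-or-partial $1,500 increments; reduction = 12 × $60 = $720, leaving $3,300.
At $182,350 — income exceeds $154,900 by $27,450, which is 19 full-or-partial $1,500 increments; reduction = 19 × $60 = $1,140, leaving $2,880.
Lost: $3,300 − $2,880 = $420.

$420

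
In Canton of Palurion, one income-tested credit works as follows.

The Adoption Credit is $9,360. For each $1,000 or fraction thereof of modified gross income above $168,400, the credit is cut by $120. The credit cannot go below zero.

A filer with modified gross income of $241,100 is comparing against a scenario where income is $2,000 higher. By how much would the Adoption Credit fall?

At $241,100 — income exceeds $168,400 by $72,700, which is 73 full-or-partial $1,000 increments; reduction = 73 × $120 = $8,760, leaving $600.
At $243,100 — income exceeds $168,400 by $74,700, which is 75 full-or-partial $1,000 increments; reduction = 75 × $120 = $9,000, leaving $360.
Lost: $600 − $360 = $240.

$240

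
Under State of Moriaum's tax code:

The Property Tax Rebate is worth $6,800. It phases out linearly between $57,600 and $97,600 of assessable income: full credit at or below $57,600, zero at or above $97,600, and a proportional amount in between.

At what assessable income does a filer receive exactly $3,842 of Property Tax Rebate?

$3,842 is 3,842/6,800 of the full $6,800, so 2,958/6,800 of the $40,000 range has been used: income = $57,600 + $40,000 × 2,958/6,800 = $75,000.

$75,000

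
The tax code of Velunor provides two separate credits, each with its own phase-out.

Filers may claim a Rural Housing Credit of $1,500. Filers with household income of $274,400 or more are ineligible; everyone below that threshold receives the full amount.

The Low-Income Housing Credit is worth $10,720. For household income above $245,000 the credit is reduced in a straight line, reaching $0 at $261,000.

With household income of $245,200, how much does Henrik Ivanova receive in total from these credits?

Rural Housing Credit: $245,200 is below the $274,400 cutoff, so the full $1,500 applies.
Low-Income Housing Credit: $245,200 is $200 into a $16,000 phase-out range, leaving 15,800/16,000 of the credit: $10,720 × 15,800/16,000 = $10,586.
Total: $1,500 + $10,586 = $12,086.

$12,086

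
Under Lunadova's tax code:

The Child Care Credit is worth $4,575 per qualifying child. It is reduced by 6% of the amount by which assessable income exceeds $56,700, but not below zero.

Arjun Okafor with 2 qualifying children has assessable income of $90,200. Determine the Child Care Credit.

Child Care Credit: base = 2 × $4,575 = $9,150. 6% of the $33,500 excess over $56,700 is $2,010; credit = $9,150 − $2,010 = $7,140.

$7,140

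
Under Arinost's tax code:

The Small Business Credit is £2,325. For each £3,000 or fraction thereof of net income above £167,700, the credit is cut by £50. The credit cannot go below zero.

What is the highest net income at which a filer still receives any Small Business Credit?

£305,700

After 46 increments the reduction is 46 × £50 = £2,300, leaving £25; one more increment wipes it out. Increment 46 ends at excess 46 × £3,000 = £138,000, so the highest qualifying income is £167,700 + £138,000 = £305,700.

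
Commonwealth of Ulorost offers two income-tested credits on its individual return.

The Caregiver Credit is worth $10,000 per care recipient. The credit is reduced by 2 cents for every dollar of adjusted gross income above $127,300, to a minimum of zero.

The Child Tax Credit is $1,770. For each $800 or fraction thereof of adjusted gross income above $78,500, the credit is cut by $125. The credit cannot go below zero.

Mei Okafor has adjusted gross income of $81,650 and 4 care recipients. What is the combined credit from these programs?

Caregiver Credit: base = 4 × $10,000 = $40,000. $81,650 is at or below the $127,300 threshold, so the full $40,000 applies.
Child Tax Credit: income exceeds $78,500 by $3,150, which is 4 full-or-partial $800 increments; reduction = 4 × $125 = $500, leaving $1,270.
Total: $40,000 + $1,270 = $41,270.

$41,270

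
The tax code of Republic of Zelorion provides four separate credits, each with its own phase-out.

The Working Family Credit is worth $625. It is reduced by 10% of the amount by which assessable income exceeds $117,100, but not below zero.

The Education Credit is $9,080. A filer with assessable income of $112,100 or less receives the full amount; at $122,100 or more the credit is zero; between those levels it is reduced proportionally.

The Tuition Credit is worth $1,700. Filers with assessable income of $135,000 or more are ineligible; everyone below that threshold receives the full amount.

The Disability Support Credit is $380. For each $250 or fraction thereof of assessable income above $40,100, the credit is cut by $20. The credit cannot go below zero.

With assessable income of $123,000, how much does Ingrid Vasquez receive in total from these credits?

$1,735

Working Family Credit: 10% of the $5,900 excess over $117,100 is $590; credit = $625 − $590 = $35.
Education Credit: $123,000 is at or above $122,100, so the credit is $0.
Tuition Credit: $123,000 is below the $135,000 cutoff, so the full $1,700 applies.
Disability Support Credit: income exceeds $40,100 by $82,900 → 332 increments × $20 = $6,640 ≥ base, so the credit is $0.
Total: $35 + $0 + $1,700 + $0 = $1,735.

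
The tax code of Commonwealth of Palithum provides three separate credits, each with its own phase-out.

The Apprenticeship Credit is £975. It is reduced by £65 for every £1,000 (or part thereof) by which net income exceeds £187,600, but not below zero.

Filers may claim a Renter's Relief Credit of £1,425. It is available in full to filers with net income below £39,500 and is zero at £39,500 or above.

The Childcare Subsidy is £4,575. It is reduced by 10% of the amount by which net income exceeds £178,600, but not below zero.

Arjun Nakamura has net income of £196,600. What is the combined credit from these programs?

£3,165

Apprenticeship Credit: income exceeds £187,600 by £9,000, which is 9 full-or-partial £1,000 increments; reduction = 9 × £65 = £585, leaving £390.
Renter's Relief Credit: £196,600 meets or exceeds the £39,500 cutoff, so the credit is £0.
Childcare Subsidy: 10% of the £18,000 excess over £178,600 is £1,800; credit = £4,575 − £1,800 = £2,775.
Total: £390 + £0 + £2,775 = £3,165.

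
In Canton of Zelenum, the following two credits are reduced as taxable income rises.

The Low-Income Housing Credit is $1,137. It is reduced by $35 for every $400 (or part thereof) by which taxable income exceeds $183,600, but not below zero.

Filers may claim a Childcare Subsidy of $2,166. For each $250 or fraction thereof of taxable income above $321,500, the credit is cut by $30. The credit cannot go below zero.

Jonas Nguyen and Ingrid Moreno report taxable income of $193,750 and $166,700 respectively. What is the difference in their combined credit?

$910

Jonas ($193,750): Low-Income Housing Credit: income exceeds $183,600 by $10,150, which is 26 full-or-partial $400 increments; reduction = 26 × $35 = $910, leaving $227. Childcare Subsidy: $193,750 is at or below the $321,500 threshold, so the full $2,166 applies. total $227 + $2,166 = $2,393
Ingrid ($166,700): Low-Income Housing Credit: $166,700 is at or below the $183,600 threshold, so the full $1,137 applies. Childcare Subsidy: $166,700 is at or below the $321,500 threshold, so the full $2,166 applies. total $1,137 + $2,166 = $3,303
Difference: |$2,393 − $3,303| = $910.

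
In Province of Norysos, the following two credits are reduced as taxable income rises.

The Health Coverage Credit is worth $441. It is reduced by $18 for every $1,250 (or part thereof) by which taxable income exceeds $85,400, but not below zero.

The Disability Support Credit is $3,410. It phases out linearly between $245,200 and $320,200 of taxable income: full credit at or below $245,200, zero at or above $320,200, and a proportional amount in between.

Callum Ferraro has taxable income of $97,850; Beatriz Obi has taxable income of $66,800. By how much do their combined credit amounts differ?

$180

Callum ($97,850): Health Coverage Credit: income exceeds $85,400 by $12,450, which is 10 full-or-partial $1,250 increments; reduction = 10 × $18 = $180, leaving $261. Disability Support Credit: $97,850 is at or below the $245,200 threshold, so the full $3,410 applies. total $261 + $3,410 = $3,671
Beatriz ($66,800): Health Coverage Credit: $66,800 is at or below the $85,400 threshold, so the full $441 applies. Disability Support Credit: $66,800 is at or below the $245,200 threshold, so the full $3,410 applies. total $441 + $3,410 = $3,851
Difference: |$3,671 − $3,851| = $180.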